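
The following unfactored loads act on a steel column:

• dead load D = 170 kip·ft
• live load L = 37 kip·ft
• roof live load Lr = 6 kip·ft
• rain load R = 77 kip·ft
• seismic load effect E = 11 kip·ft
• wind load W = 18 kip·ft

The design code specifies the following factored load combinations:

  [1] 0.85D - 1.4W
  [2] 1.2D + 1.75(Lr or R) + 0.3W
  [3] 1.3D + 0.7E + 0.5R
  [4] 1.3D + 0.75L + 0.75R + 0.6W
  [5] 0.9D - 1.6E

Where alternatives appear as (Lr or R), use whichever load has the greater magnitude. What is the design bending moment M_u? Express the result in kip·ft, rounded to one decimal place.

344.2 kip·ft

(Lr or R) → R = 77 kip·ft.
[1] 0.85(170) - 1.4(18) = 119.3
[2] 1.2(170) + 1.75(77) + 0.3(18) = 344.2
[3] 1.3(170) + 0.7(11) + 0.5(77) = 267.2
[4] 1.3(170) + 0.75(37) + 0.75(77) + 0.6(18) = 317.3
[5] 0.9(170) - 1.6(11) = 135.4
Combination 2 governs: M_u = 344.2 kip·ft.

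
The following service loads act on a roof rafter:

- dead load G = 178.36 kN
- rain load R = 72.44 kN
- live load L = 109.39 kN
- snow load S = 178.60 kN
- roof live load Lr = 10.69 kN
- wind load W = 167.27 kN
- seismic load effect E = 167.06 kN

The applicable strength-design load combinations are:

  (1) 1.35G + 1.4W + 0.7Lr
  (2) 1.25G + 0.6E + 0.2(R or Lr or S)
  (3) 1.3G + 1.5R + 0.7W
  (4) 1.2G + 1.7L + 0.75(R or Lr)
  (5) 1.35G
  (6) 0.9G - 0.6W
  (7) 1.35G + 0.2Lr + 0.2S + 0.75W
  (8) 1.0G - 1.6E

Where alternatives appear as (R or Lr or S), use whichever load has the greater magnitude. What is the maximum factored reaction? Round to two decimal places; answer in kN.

482.45 kN

(R or Lr or S) → S = 178.60 kN; (R or Lr) → R = 72.44 kN.
(1) 1.35(178.36) + 1.4(167.27) + 0.7(10.69) = 482.45
(2) 1.25(178.36) + 0.6(167.06) + 0.2(178.60) = 358.91
(3) 1.3(178.36) + 1.5(72.44) + 0.7(167.27) = 457.62
(4) 1.2(178.36) + 1.7(109.39) + 0.75(72.44) = 454.33
(5) 1.35(178.36) = 240.79
(6) 0.9(178.36) - 0.6(167.27) = 60.16
(7) 1.35(178.36) + 0.2(10.69) + 0.2(178.60) + 0.75(167.27) = 404.10
(8) 1.0(178.36) - 1.6(167.06) = -88.94
Combination 1 governs: V_u = 482.45 kN.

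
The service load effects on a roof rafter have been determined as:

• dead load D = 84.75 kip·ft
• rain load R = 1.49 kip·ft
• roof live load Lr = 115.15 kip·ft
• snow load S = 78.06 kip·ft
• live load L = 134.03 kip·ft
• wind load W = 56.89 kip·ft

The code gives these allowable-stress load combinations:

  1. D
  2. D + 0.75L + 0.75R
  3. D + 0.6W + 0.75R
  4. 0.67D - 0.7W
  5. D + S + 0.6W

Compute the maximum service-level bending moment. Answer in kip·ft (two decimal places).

196.94 kip·ft

1. 1.0(84.75) = 84.75
2. 1.0(84.75) + 0.75(134.03) + 0.75(1.49) = 84.75 + 100.52 + 1.12 = 186.39
3. 1.0(84.75) + 0.6(56.89) + 0.75(1.49) = 84.75 + 34.13 + 1.12 = 120.00
4. 0.67(84.75) - 0.7(56.89) = 56.78 - 39.82 = 16.96
5. 1.0(84.75) + 1.0(78.06) + 0.6(56.89) = 84.75 + 78.06 + 34.13 = 196.94
Maximum is from combination 5.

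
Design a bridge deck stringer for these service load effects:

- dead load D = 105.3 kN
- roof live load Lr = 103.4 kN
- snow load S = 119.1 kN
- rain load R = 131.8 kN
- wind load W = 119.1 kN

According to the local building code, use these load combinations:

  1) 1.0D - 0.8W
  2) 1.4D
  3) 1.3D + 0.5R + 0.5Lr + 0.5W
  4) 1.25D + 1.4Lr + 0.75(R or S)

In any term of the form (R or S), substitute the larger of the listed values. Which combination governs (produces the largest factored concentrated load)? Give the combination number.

(R or S) → R = 131.8 kN.
1) 1.0(105.3) - 0.8(119.1) = 105.3 - 95.3 = 10.0
2) 1.4(105.3) = 147.4
3) 1.3(105.3) + 0.5(131.8) + 0.5(103.4) + 0.5(119.1) = 314.0
4) 1.25(105.3) + 1.4(103.4) + 0.75(131.8) = 375.2
The largest value is 375.2 kN from combination 4.

Combination 4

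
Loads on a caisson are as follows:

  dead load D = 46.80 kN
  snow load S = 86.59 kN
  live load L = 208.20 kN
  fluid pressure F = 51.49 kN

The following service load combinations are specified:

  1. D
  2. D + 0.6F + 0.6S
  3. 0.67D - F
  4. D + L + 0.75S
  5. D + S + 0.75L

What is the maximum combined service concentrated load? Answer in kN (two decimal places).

1. 1.0(46.80) = 46.80
2. 1.0(46.80) + 0.6(51.49) + 0.6(86.59) = 129.65
3. 0.67(46.80) - 1.0(51.49) = -20.13
4. 1.0(46.80) + 1.0(208.20) + 0.75(86.59) = 319.94
5. 1.0(46.80) + 1.0(86.59) + 0.75(208.20) = 289.54
Combination 4 governs: P = 319.94 kN.

319.94 kN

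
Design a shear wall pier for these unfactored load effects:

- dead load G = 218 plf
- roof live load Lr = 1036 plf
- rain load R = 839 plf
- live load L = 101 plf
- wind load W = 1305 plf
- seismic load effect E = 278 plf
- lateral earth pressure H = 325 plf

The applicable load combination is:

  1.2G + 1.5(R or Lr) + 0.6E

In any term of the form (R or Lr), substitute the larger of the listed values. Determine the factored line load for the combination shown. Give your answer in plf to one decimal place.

(R or Lr) → Lr = 1036 plf.
1.2(218) + 1.5(1036) + 0.6(278) = 261.6 + 1554.0 + 166.8 = 1982.4
w_u = 1982.4 plf.

1982.4 plf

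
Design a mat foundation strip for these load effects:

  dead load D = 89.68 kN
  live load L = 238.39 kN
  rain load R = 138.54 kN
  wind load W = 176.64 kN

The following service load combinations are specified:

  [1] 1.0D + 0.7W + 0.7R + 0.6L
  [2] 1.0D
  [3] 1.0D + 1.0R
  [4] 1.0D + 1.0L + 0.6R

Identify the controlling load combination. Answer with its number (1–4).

[1] 1.0(89.68) + 0.7(176.64) + 0.7(138.54) + 0.6(238.39) = 89.68 + 123.65 + 96.98 + 143.03 = 453.34
[2] 1.0(89.68) = 89.68
[3] 1.0(89.68) + 1.0(138.54) = 89.68 + 138.54 = 228.22
[4] 1.0(89.68) + 1.0(238.39) + 0.6(138.54) = 89.68 + 238.39 + 83.12 = 411.19
The largest value is 453.34 kN from combination 1.

Combination 1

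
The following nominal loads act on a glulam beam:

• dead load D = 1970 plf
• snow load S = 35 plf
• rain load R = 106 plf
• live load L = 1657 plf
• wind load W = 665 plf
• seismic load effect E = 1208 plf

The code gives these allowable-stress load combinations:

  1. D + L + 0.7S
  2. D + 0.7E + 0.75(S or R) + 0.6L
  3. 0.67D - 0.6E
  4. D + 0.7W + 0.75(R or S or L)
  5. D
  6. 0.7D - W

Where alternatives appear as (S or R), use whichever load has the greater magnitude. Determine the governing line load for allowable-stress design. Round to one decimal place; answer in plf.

3889.3 plf

(S or R) → R = 106 plf; (R or S or L) → L = 1657 plf.
1. 1.0(1970) + 1.0(1657) + 0.7(35) = 3651.5
2. 1.0(1970) + 0.7(1208) + 0.75(106) + 0.6(1657) = 3889.3
3. 0.67(1970) - 0.6(1208) = 595.1
4. 1.0(1970) + 0.7(665) + 0.75(1657) = 3678.3
5. 1.0(1970) = 1970.0
6. 0.7(1970) - 1.0(665) = 714.0
Maximum is from combination 2.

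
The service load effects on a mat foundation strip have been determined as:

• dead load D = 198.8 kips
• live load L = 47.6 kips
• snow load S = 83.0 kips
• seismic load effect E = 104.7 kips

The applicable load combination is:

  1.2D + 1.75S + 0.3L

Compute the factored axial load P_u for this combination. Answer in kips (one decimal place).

1.2(198.8) + 1.75(83.0) + 0.3(47.6) = 398.1
P_u = 398.1 kips.

398.1 kips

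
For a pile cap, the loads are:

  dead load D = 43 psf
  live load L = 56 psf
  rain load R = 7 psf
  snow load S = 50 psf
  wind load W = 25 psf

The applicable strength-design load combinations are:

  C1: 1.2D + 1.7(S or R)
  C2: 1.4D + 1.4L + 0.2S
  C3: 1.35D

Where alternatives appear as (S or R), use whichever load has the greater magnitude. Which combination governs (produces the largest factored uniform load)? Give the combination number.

(S or R) → S = 50 psf.
C1: 1.2(43) + 1.7(50) = 136.6
C2: 1.4(43) + 1.4(56) + 0.2(50) = 148.6
C3: 1.35(43) = 58.1
The largest value is 148.6 psf from combination 2.

Combination 2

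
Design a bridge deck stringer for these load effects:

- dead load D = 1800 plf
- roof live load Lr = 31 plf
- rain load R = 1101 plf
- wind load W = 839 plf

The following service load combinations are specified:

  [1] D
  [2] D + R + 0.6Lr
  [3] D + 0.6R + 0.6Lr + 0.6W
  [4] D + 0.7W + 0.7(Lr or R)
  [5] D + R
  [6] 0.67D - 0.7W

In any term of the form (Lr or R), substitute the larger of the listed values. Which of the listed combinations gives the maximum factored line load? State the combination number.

Combination 4

(Lr or R) → R = 1101 plf.
[1] 1.0(1800) = 1800.0
[2] 1.0(1800) + 1.0(1101) + 0.6(31) = 1800.0 + 1101.0 + 18.6 = 2919.6
[3] 1.0(1800) + 0.6(1101) + 0.6(31) + 0.6(839) = 1800.0 + 660.6 + 18.6 + 503.4 = 2982.6
[4] 1.0(1800) + 0.7(839) + 0.7(1101) = 1800.0 + 587.3 + 770.7 = 3158.0
[5] 1.0(1800) + 1.0(1101) = 1800.0 + 1101.0 = 2901.0
[6] 0.67(1800) - 0.7(839) = 1206.0 - 587.3 = 618.7
The largest value is 3158.0 plf from combination 4.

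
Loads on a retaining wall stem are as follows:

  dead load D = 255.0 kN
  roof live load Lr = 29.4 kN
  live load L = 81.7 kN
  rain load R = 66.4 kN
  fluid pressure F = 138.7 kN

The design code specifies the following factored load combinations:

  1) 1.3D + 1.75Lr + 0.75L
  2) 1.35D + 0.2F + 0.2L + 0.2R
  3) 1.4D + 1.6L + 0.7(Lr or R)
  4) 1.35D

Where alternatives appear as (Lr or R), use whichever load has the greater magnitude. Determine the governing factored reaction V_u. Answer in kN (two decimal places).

534.20 kN

(Lr or R) → R = 66.4 kN.
1) 1.3(255.0) + 1.75(29.4) + 0.75(81.7) = 331.50 + 51.45 + 61.28 = 444.23
2) 1.35(255.0) + 0.2(138.7) + 0.2(81.7) + 0.2(66.4) = 344.25 + 27.74 + 16.34 + 13.28 = 401.61
3) 1.4(255.0) + 1.6(81.7) + 0.7(66.4) = 357.00 + 130.72 + 46.48 = 534.20
4) 1.35(255.0) = 344.25
Combination 3 governs: V_u = 534.20 kN.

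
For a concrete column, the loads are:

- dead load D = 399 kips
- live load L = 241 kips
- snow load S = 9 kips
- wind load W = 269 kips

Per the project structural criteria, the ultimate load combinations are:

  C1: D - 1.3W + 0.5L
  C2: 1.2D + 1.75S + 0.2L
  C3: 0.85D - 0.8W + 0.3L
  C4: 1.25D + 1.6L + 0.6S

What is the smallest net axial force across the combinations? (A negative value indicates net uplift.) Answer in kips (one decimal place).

C1: 1.0(399) - 1.3(269) + 0.5(241) = 399.0 - 349.7 + 120.5 = 169.8
C2: 1.2(399) + 1.75(9) + 0.2(241) = 478.8 + 15.8 + 48.2 = 542.8
C3: 0.85(399) - 0.8(269) + 0.3(241) = 339.2 - 215.2 + 72.3 = 196.3
C4: 1.25(399) + 1.6(241) + 0.6(9) = 498.8 + 385.6 + 5.4 = 889.8
Combination 1 gives the minimum: 169.8 kips.

169.8 kips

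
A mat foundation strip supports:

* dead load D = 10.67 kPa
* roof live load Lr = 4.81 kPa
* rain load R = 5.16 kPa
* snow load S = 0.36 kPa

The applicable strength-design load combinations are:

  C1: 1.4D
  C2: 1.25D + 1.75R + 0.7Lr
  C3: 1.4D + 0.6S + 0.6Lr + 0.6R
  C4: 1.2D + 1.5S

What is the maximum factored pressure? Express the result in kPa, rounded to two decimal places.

25.73 kPa

C1: 1.4(10.67) = 14.94
C2: 1.25(10.67) + 1.75(5.16) + 0.7(4.81) = 25.73
C3: 1.4(10.67) + 0.6(0.36) + 0.6(4.81) + 0.6(5.16) = 21.14
C4: 1.2(10.67) + 1.5(0.36) = 12.80 + 0.54 = 13.34
Combination 2 governs: p_u = 25.73 kPa.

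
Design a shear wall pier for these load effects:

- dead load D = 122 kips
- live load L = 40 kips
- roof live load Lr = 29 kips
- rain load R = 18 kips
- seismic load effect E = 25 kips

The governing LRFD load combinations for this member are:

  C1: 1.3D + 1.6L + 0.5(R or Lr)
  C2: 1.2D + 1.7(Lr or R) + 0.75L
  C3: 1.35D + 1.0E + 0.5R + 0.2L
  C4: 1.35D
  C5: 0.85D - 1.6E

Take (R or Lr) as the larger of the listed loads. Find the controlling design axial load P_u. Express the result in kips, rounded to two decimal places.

237.10 kips

(R or Lr) → Lr = 29 kips; (Lr or R) → Lr = 29 kips.
C1: 1.3(122) + 1.6(40) + 0.5(29) = 158.60 + 64.00 + 14.50 = 237.10
C2: 1.2(122) + 1.7(29) + 0.75(40) = 146.40 + 49.30 + 30.00 = 225.70
C3: 1.35(122) + 1.0(25) + 0.5(18) + 0.2(40) = 164.70 + 25.00 + 9.00 + 8.00 = 206.70
C4: 1.35(122) = 164.70
C5: 0.85(122) - 1.6(25) = 103.70 - 40.00 = 63.70
The controlling combination is 1, giving 237.10 kips.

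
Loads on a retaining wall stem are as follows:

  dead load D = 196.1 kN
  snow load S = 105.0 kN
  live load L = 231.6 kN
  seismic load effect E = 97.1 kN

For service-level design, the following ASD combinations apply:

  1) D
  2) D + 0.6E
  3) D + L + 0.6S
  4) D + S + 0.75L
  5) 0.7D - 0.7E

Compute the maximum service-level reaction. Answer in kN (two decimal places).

1) 1.0(196.1) = 196.10
2) 1.0(196.1) + 0.6(97.1) = 254.36
3) 1.0(196.1) + 1.0(231.6) + 0.6(105.0) = 490.70
4) 1.0(196.1) + 1.0(105.0) + 0.75(231.6) = 474.80
5) 0.7(196.1) - 0.7(97.1) = 69.30
Maximum is from combination 3.

490.70 kN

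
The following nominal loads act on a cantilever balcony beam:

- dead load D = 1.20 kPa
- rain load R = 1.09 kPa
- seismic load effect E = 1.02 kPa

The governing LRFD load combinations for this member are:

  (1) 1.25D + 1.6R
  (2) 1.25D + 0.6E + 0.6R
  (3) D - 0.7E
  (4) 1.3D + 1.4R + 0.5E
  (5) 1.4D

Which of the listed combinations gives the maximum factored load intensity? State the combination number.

Combination 4

(1) 1.25(1.20) + 1.6(1.09) = 1.50 + 1.74 = 3.24
(2) 1.25(1.20) + 0.6(1.02) + 0.6(1.09) = 2.77
(3) 1.0(1.20) - 0.7(1.02) = 1.20 - 0.71 = 0.49
(4) 1.3(1.20) + 1.4(1.09) + 0.5(1.02) = 1.56 + 1.53 + 0.51 = 3.60
(5) 1.4(1.20) = 1.68
The largest value is 3.60 kPa from combination 4.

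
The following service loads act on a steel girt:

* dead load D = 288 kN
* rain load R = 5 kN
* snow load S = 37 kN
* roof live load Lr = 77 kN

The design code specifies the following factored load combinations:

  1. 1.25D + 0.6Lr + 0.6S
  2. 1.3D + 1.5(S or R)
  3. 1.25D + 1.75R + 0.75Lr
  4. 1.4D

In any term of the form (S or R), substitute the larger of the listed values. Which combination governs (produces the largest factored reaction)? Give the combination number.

Combination 2

(S or R) → S = 37 kN.
1. 1.25(288) + 0.6(77) + 0.6(37) = 360.0 + 46.2 + 22.2 = 428.4
2. 1.3(288) + 1.5(37) = 374.4 + 55.5 = 429.9
3. 1.25(288) + 1.75(5) + 0.75(77) = 426.5
4. 1.4(288) = 403.2
The largest value is 429.9 kN from combination 2.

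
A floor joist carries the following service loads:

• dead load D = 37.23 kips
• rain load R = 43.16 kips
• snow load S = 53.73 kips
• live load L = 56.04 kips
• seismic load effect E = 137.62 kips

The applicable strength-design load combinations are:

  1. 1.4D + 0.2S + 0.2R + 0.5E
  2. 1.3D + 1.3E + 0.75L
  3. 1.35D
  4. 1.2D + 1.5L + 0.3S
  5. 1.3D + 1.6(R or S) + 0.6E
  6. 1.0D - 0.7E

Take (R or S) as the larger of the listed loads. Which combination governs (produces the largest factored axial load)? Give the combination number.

(R or S) → S = 53.73 kips.
1. 1.4(37.23) + 0.2(53.73) + 0.2(43.16) + 0.5(137.62) = 52.12 + 10.75 + 8.63 + 68.81 = 140.31
2. 1.3(37.23) + 1.3(137.62) + 0.75(56.04) = 48.40 + 178.91 + 42.03 = 269.34
3. 1.35(37.23) = 50.26
4. 1.2(37.23) + 1.5(56.04) + 0.3(53.73) = 44.68 + 84.06 + 16.12 = 144.86
5. 1.3(37.23) + 1.6(53.73) + 0.6(137.62) = 48.40 + 85.97 + 82.57 = 216.94
6. 1.0(37.23) - 0.7(137.62) = 37.23 - 96.33 = -59.10
The largest value is 269.34 kips from combination 2.

Combination 2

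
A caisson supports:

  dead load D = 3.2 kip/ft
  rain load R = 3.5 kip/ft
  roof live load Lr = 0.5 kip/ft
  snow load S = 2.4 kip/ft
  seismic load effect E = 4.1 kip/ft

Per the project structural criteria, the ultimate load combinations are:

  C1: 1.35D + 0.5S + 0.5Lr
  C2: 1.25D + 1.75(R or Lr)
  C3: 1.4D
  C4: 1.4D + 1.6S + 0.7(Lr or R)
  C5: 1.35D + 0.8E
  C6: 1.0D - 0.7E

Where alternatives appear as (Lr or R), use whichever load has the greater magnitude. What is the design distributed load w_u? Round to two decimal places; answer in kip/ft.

10.77 kip/ft

(R or Lr) → R = 3.5 kip/ft; (Lr or R) → R = 3.5 kip/ft.
C1: 1.35(3.2) + 0.5(2.4) + 0.5(0.5) = 5.77
C2: 1.25(3.2) + 1.75(3.5) = 10.13
C3: 1.4(3.2) = 4.48
C4: 1.4(3.2) + 1.6(2.4) + 0.7(3.5) = 10.77
C5: 1.35(3.2) + 0.8(4.1) = 7.60
C6: 1.0(3.2) - 0.7(4.1) = 0.33
Maximum is from combination 4.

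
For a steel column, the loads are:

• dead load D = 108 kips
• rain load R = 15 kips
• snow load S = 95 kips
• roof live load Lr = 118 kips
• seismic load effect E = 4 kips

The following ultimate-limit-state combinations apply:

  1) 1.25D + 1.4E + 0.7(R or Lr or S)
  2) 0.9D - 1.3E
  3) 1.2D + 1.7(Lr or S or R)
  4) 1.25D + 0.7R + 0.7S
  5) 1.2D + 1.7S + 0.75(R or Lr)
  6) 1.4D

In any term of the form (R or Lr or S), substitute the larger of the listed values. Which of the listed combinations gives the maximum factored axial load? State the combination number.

(R or Lr or S) → Lr = 118 kips; (Lr or S or R) → Lr = 118 kips; (R or Lr) → Lr = 118 kips.
1) 1.25(108) + 1.4(4) + 0.7(118) = 135.0 + 5.6 + 82.6 = 223.2
2) 0.9(108) - 1.3(4) = 97.2 - 5.2 = 92.0
3) 1.2(108) + 1.7(118) = 129.6 + 200.6 = 330.2
4) 1.25(108) + 0.7(15) + 0.7(95) = 135.0 + 10.5 + 66.5 = 212.0
5) 1.2(108) + 1.7(95) + 0.75(118) = 129.6 + 161.5 + 88.5 = 379.6
6) 1.4(108) = 151.2
The largest value is 379.6 kips from combination 5.

Combination 5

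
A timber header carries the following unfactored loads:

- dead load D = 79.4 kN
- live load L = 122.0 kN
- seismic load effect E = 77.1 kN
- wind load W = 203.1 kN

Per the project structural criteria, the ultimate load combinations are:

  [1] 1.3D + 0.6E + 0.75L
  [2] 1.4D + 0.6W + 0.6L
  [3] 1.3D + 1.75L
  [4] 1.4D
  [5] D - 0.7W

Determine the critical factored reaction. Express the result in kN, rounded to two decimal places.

316.72 kN

[1] 1.3(79.4) + 0.6(77.1) + 0.75(122.0) = 103.22 + 46.26 + 91.50 = 240.98
[2] 1.4(79.4) + 0.6(203.1) + 0.6(122.0) = 111.16 + 121.86 + 73.20 = 306.22
[3] 1.3(79.4) + 1.75(122.0) = 103.22 + 213.50 = 316.72
[4] 1.4(79.4) = 111.16
[5] 1.0(79.4) - 0.7(203.1) = 79.40 - 142.17 = -62.77
Combination 3 governs: V_u = 316.72 kN.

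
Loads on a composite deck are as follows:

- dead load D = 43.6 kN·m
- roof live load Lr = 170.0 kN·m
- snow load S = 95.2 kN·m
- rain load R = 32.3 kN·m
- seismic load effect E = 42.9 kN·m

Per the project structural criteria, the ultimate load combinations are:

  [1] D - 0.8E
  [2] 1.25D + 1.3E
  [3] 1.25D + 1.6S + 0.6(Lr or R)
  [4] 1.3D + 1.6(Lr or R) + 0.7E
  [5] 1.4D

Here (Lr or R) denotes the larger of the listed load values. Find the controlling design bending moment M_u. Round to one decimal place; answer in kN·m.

358.7 kN·m

(Lr or R) → Lr = 170.0 kN·m.
[1] 1.0(43.6) - 0.8(42.9) = 43.6 - 34.3 = 9.3
[2] 1.25(43.6) + 1.3(42.9) = 54.5 + 55.8 = 110.3
[3] 1.25(43.6) + 1.6(95.2) + 0.6(170.0) = 54.5 + 152.3 + 102.0 = 308.8
[4] 1.3(43.6) + 1.6(170.0) + 0.7(42.9) = 56.7 + 272.0 + 30.0 = 358.7
[5] 1.4(43.6) = 61.0
Combination 4 governs: M_u = 358.7 kN·m.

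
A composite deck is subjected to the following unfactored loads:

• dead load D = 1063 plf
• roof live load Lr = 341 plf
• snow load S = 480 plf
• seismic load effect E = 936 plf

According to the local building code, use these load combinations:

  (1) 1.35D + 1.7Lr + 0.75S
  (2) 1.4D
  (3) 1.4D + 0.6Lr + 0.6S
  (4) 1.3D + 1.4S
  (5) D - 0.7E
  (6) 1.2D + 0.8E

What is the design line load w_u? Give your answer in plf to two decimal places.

2374.75 plf

(1) 1.35(1063) + 1.7(341) + 0.75(480) = 1435.05 + 579.70 + 360.00 = 2374.75
(2) 1.4(1063) = 1488.20
(3) 1.4(1063) + 0.6(341) + 0.6(480) = 1488.20 + 204.60 + 288.00 = 1980.80
(4) 1.3(1063) + 1.4(480) = 1381.90 + 672.00 = 2053.90
(5) 1.0(1063) - 0.7(936) = 1063.00 - 655.20 = 407.80
(6) 1.2(1063) + 0.8(936) = 1275.60 + 748.80 = 2024.40
The controlling combination is 1, giving 2374.75 plf.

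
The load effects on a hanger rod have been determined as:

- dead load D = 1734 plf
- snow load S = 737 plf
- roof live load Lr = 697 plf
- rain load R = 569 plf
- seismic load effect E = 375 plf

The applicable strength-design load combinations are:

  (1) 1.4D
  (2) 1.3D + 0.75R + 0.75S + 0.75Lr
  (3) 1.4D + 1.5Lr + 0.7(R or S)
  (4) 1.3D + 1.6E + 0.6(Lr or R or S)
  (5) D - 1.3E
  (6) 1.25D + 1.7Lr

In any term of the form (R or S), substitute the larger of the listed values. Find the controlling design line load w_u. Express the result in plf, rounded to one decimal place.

(R or S) → S = 737 plf; (Lr or R or S) → S = 737 plf.
(1) 1.4(1734) = 2427.6
(2) 1.3(1734) + 0.75(569) + 0.75(737) + 0.75(697) = 3756.5
(3) 1.4(1734) + 1.5(697) + 0.7(737) = 2427.6 + 1045.5 + 515.9 = 3989.0
(4) 1.3(1734) + 1.6(375) + 0.6(737) = 2254.2 + 600.0 + 442.2 = 3296.4
(5) 1.0(1734) - 1.3(375) = 1734.0 - 487.5 = 1246.5
(6) 1.25(1734) + 1.7(697) = 2167.5 + 1184.9 = 3352.4
Combination 3 governs: w_u = 3989.0 plf.

3989.0 plf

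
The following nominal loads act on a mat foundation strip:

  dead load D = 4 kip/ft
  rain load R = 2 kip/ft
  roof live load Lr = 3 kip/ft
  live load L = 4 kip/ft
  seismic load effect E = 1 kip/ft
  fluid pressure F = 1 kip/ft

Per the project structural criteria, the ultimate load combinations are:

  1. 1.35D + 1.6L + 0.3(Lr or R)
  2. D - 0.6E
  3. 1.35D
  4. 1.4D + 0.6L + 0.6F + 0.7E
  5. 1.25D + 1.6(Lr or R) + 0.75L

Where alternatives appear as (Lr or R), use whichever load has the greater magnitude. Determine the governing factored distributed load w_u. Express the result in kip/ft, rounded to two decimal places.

12.80 kip/ft

(Lr or R) → Lr = 3 kip/ft.
1. 1.35(4) + 1.6(4) + 0.3(3) = 12.70
2. 1.0(4) - 0.6(1) = 3.40
3. 1.35(4) = 5.40
4. 1.4(4) + 0.6(4) + 0.6(1) + 0.7(1) = 9.30
5. 1.25(4) + 1.6(3) + 0.75(4) = 12.80
Combination 5 governs: w_u = 12.80 kip/ft.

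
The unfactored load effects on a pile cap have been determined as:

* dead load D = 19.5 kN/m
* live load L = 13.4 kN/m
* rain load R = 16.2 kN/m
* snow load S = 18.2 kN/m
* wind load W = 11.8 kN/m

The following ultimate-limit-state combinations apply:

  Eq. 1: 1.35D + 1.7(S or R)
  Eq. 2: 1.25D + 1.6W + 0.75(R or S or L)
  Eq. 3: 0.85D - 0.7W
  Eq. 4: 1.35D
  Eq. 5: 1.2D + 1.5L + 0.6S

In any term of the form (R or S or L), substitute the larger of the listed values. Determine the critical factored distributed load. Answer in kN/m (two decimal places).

(S or R) → S = 18.2 kN/m; (R or S or L) → S = 18.2 kN/m.
Eq. 1: 1.35(19.5) + 1.7(18.2) = 26.33 + 30.94 = 57.27
Eq. 2: 1.25(19.5) + 1.6(11.8) + 0.75(18.2) = 24.38 + 18.88 + 13.65 = 56.91
Eq. 3: 0.85(19.5) - 0.7(11.8) = 16.58 - 8.26 = 8.32
Eq. 4: 1.35(19.5) = 26.33
Eq. 5: 1.2(19.5) + 1.5(13.4) + 0.6(18.2) = 23.40 + 20.10 + 10.92 = 54.42
Maximum is from combination 1.

57.27 kN/m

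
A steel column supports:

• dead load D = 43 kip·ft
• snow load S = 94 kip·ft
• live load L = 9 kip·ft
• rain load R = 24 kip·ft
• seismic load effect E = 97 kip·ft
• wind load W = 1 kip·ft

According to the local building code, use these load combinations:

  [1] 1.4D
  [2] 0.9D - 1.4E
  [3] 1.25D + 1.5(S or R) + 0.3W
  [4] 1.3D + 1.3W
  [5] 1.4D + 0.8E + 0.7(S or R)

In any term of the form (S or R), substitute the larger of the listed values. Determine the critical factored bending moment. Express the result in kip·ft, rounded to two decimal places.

203.60 kip·ft

(S or R) → S = 94 kip·ft.
[1] 1.4(43) = 60.20
[2] 0.9(43) - 1.4(97) = 38.70 - 135.80 = -97.10
[3] 1.25(43) + 1.5(94) + 0.3(1) = 53.75 + 141.00 + 0.30 = 195.05
[4] 1.3(43) + 1.3(1) = 55.90 + 1.30 = 57.20
[5] 1.4(43) + 0.8(97) + 0.7(94) = 60.20 + 77.60 + 65.80 = 203.60
Combination 5 governs: M_u = 203.60 kip·ft.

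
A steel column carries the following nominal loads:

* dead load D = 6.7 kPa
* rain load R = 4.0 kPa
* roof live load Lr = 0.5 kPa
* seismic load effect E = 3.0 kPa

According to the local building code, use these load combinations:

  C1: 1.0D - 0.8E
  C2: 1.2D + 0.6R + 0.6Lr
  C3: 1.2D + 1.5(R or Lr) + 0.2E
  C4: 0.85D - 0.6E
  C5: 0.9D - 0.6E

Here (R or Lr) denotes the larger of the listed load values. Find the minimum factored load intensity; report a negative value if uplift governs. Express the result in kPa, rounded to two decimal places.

(R or Lr) → R = 4.0 kPa.
C1: 1.0(6.7) - 0.8(3.0) = 4.30
C2: 1.2(6.7) + 0.6(4.0) + 0.6(0.5) = 10.74
C3: 1.2(6.7) + 1.5(4.0) + 0.2(3.0) = 14.64
C4: 0.85(6.7) - 0.6(3.0) = 3.90
C5: 0.9(6.7) - 0.6(3.0) = 4.23
Combination 4 gives the minimum: 3.90 kPa.

3.90 kPa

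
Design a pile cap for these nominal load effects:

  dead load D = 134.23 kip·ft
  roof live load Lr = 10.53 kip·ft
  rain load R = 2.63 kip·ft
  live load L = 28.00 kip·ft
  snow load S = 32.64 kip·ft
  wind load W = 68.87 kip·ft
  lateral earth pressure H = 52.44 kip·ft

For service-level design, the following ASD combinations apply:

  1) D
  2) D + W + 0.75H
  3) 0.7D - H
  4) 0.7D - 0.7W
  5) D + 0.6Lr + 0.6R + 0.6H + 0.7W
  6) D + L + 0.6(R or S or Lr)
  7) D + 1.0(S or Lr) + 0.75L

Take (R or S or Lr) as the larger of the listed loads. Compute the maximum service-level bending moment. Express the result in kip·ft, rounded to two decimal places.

242.43 kip·ft

(R or S or Lr) → S = 32.64 kip·ft; (S or Lr) → S = 32.64 kip·ft.
1) 1.0(134.23) = 134.23
2) 1.0(134.23) + 1.0(68.87) + 0.75(52.44) = 134.23 + 68.87 + 39.33 = 242.43
3) 0.7(134.23) - 1.0(52.44) = 93.96 - 52.44 = 41.52
4) 0.7(134.23) - 0.7(68.87) = 93.96 - 48.21 = 45.75
5) 1.0(134.23) + 0.6(10.53) + 0.6(2.63) + 0.6(52.44) + 0.7(68.87) = 134.23 + 6.32 + 1.58 + 31.46 + 48.21 = 221.80
6) 1.0(134.23) + 1.0(28.00) + 0.6(32.64) = 134.23 + 28.00 + 19.58 = 181.81
7) 1.0(134.23) + 1.0(32.64) + 0.75(28.00) = 134.23 + 32.64 + 21.00 = 187.87
Combination 2 governs: M = 242.43 kip·ft.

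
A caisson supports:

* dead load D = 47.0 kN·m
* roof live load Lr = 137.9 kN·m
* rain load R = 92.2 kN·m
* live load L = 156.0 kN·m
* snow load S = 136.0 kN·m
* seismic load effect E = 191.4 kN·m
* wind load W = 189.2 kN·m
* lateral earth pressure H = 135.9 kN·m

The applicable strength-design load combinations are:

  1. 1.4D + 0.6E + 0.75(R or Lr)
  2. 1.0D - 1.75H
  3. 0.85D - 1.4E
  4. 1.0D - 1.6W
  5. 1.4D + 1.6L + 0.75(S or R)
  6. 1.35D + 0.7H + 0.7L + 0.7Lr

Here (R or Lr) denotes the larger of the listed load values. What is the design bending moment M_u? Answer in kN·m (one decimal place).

(R or Lr) → Lr = 137.9 kN·m; (S or R) → S = 136.0 kN·m.
1. 1.4(47.0) + 0.6(191.4) + 0.75(137.9) = 284.1
2. 1.0(47.0) - 1.75(135.9) = 47.0 - 237.8 = -190.8
3. 0.85(47.0) - 1.4(191.4) = 40.0 - 268.0 = -228.0
4. 1.0(47.0) - 1.6(189.2) = 47.0 - 302.7 = -255.7
5. 1.4(47.0) + 1.6(156.0) + 0.75(136.0) = 65.8 + 249.6 + 102.0 = 417.4
6. 1.35(47.0) + 0.7(135.9) + 0.7(156.0) + 0.7(137.9) = 63.5 + 95.1 + 109.2 + 96.5 = 364.3
The controlling combination is 5, giving 417.4 kN·m.

417.4 kN·m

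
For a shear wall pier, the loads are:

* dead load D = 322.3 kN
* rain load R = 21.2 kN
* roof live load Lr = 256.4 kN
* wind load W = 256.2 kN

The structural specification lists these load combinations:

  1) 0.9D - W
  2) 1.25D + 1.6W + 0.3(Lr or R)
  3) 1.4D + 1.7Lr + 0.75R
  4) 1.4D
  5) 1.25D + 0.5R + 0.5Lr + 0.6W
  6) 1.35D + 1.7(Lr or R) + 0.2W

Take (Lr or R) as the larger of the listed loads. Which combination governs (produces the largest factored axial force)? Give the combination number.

Combination 6

(Lr or R) → Lr = 256.4 kN.
1) 0.9(322.3) - 1.0(256.2) = 33.9
2) 1.25(322.3) + 1.6(256.2) + 0.3(256.4) = 889.7
3) 1.4(322.3) + 1.7(256.4) + 0.75(21.2) = 903.0
4) 1.4(322.3) = 451.2
5) 1.25(322.3) + 0.5(21.2) + 0.5(256.4) + 0.6(256.2) = 695.4
6) 1.35(322.3) + 1.7(256.4) + 0.2(256.2) = 922.2
The largest value is 922.2 kN from combination 6.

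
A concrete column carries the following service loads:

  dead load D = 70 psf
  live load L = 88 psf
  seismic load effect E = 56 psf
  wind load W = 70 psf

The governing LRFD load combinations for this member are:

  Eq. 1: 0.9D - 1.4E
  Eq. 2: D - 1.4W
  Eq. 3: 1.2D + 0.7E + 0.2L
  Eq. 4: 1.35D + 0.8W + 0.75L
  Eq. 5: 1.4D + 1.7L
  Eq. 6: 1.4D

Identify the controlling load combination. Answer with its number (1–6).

Combination 5

Eq. 1: 0.9(70) - 1.4(56) = 63.0 - 78.4 = -15.4
Eq. 2: 1.0(70) - 1.4(70) = 70.0 - 98.0 = -28.0
Eq. 3: 1.2(70) + 0.7(56) + 0.2(88) = 84.0 + 39.2 + 17.6 = 140.8
Eq. 4: 1.35(70) + 0.8(70) + 0.75(88) = 94.5 + 56.0 + 66.0 = 216.5
Eq. 5: 1.4(70) + 1.7(88) = 98.0 + 149.6 = 247.6
Eq. 6: 1.4(70) = 98.0
The largest value is 247.6 psf from combination 5.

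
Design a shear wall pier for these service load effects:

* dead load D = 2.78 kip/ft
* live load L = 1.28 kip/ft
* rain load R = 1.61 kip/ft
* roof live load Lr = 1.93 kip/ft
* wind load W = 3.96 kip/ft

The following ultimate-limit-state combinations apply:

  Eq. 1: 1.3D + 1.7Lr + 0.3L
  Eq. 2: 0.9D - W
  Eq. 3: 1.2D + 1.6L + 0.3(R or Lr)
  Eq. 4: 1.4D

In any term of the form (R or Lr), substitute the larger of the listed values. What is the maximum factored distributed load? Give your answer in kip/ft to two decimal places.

(R or Lr) → Lr = 1.93 kip/ft.
Eq. 1: 1.3(2.78) + 1.7(1.93) + 0.3(1.28) = 7.28
Eq. 2: 0.9(2.78) - 1.0(3.96) = 2.50 - 3.96 = -1.46
Eq. 3: 1.2(2.78) + 1.6(1.28) + 0.3(1.93) = 5.96
Eq. 4: 1.4(2.78) = 3.89
The controlling combination is 1, giving 7.28 kip/ft.

7.28 kip/ft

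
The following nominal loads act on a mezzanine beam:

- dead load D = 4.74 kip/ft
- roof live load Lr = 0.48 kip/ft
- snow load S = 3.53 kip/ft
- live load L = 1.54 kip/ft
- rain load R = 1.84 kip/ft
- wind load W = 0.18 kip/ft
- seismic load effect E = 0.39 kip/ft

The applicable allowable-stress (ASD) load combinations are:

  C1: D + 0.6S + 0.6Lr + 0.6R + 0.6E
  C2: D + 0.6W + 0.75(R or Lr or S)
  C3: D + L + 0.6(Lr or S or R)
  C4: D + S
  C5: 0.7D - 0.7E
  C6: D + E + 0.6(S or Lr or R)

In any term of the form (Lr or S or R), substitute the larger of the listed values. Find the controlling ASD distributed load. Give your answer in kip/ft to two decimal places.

(R or Lr or S) → S = 3.53 kip/ft; (Lr or S or R) → S = 3.53 kip/ft; (S or Lr or R) → S = 3.53 kip/ft.
C1: 1.0(4.74) + 0.6(3.53) + 0.6(0.48) + 0.6(1.84) + 0.6(0.39) = 8.48
C2: 1.0(4.74) + 0.6(0.18) + 0.75(3.53) = 7.50
C3: 1.0(4.74) + 1.0(1.54) + 0.6(3.53) = 8.40
C4: 1.0(4.74) + 1.0(3.53) = 8.27
C5: 0.7(4.74) - 0.7(0.39) = 3.05
C6: 1.0(4.74) + 1.0(0.39) + 0.6(3.53) = 7.25
Combination 1 governs: w = 8.48 kip/ft.

8.48 kip/ft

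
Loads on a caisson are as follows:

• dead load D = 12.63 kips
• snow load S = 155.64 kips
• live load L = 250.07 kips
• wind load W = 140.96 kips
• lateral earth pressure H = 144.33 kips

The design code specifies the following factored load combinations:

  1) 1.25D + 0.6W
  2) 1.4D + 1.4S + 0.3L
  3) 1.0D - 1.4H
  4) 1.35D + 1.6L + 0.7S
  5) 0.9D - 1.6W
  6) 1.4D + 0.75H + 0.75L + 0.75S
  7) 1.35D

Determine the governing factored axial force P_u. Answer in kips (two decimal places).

526.11 kips

1) 1.25(12.63) + 0.6(140.96) = 100.36
2) 1.4(12.63) + 1.4(155.64) + 0.3(250.07) = 17.68 + 217.90 + 75.02 = 310.60
3) 1.0(12.63) - 1.4(144.33) = 12.63 - 202.06 = -189.43
4) 1.35(12.63) + 1.6(250.07) + 0.7(155.64) = 17.05 + 400.11 + 108.95 = 526.11
5) 0.9(12.63) - 1.6(140.96) = 11.37 - 225.54 = -214.17
6) 1.4(12.63) + 0.75(144.33) + 0.75(250.07) + 0.75(155.64) = 17.68 + 108.25 + 187.55 + 116.73 = 430.21
7) 1.35(12.63) = 17.05
Maximum is from combination 4.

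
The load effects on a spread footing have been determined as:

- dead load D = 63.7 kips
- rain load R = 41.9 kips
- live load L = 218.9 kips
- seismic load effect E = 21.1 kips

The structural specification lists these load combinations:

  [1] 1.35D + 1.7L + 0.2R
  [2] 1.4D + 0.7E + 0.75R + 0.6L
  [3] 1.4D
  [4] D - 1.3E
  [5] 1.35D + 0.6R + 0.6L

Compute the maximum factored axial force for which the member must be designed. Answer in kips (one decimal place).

466.5 kips

[1] 1.35(63.7) + 1.7(218.9) + 0.2(41.9) = 86.0 + 372.1 + 8.4 = 466.5
[2] 1.4(63.7) + 0.7(21.1) + 0.75(41.9) + 0.6(218.9) = 89.2 + 14.8 + 31.4 + 131.3 = 266.7
[3] 1.4(63.7) = 89.2
[4] 1.0(63.7) - 1.3(21.1) = 63.7 - 27.4 = 36.3
[5] 1.35(63.7) + 0.6(41.9) + 0.6(218.9) = 242.5
The controlling combination is 1, giving 466.5 kips.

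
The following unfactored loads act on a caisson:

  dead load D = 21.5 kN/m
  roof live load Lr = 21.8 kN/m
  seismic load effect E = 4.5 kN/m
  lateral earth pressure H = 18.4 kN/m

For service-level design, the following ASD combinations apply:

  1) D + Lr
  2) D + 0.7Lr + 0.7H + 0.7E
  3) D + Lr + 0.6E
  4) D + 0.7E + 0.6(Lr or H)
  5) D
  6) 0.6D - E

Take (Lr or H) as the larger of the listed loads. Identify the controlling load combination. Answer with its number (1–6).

Combination 2

(Lr or H) → Lr = 21.8 kN/m.
1) 1.0(21.5) + 1.0(21.8) = 43.30
2) 1.0(21.5) + 0.7(21.8) + 0.7(18.4) + 0.7(4.5) = 52.79
3) 1.0(21.5) + 1.0(21.8) + 0.6(4.5) = 46.00
4) 1.0(21.5) + 0.7(4.5) + 0.6(21.8) = 37.73
5) 1.0(21.5) = 21.50
6) 0.6(21.5) - 1.0(4.5) = 8.40
The largest value is 52.79 kN/m from combination 2.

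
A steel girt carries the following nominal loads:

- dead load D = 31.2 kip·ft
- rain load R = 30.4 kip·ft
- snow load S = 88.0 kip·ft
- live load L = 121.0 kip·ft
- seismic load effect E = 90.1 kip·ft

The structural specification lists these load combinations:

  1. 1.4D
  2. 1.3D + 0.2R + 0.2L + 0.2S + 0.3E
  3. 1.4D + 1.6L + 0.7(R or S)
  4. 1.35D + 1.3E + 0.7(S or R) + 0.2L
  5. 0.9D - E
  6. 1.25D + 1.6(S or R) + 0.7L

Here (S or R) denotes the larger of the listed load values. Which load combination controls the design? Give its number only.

Combination 3

(R or S) → S = 88.0 kip·ft; (S or R) → S = 88.0 kip·ft.
1. 1.4(31.2) = 43.7
2. 1.3(31.2) + 0.2(30.4) + 0.2(121.0) + 0.2(88.0) + 0.3(90.1) = 115.5
3. 1.4(31.2) + 1.6(121.0) + 0.7(88.0) = 298.9
4. 1.35(31.2) + 1.3(90.1) + 0.7(88.0) + 0.2(121.0) = 245.1
5. 0.9(31.2) - 1.0(90.1) = -62.0
6. 1.25(31.2) + 1.6(88.0) + 0.7(121.0) = 264.5
The largest value is 298.9 kip·ft from combination 3.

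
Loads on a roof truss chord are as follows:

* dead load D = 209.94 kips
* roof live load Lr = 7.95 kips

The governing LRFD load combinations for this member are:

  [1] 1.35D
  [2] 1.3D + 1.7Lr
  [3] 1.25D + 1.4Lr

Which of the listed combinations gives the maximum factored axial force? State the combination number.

Combination 2

[1] 1.35(209.94) = 283.42
[2] 1.3(209.94) + 1.7(7.95) = 272.92 + 13.52 = 286.44
[3] 1.25(209.94) + 1.4(7.95) = 262.43 + 11.13 = 273.56
The largest value is 286.44 kips from combination 2.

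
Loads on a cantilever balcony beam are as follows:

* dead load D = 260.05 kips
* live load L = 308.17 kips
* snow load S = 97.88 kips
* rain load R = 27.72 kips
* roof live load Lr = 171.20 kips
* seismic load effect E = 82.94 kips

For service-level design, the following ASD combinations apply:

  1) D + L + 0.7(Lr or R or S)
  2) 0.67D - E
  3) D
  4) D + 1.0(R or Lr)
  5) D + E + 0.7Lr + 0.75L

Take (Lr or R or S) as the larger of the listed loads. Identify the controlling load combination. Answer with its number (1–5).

(Lr or R or S) → Lr = 171.20 kips; (R or Lr) → Lr = 171.20 kips.
1) 1.0(260.05) + 1.0(308.17) + 0.7(171.20) = 260.05 + 308.17 + 119.84 = 688.06
2) 0.67(260.05) - 1.0(82.94) = 174.23 - 82.94 = 91.29
3) 1.0(260.05) = 260.05
4) 1.0(260.05) + 1.0(171.20) = 260.05 + 171.20 = 431.25
5) 1.0(260.05) + 1.0(82.94) + 0.7(171.20) + 0.75(308.17) = 260.05 + 82.94 + 119.84 + 231.13 = 693.96
The largest value is 693.96 kips from combination 5.

Combination 5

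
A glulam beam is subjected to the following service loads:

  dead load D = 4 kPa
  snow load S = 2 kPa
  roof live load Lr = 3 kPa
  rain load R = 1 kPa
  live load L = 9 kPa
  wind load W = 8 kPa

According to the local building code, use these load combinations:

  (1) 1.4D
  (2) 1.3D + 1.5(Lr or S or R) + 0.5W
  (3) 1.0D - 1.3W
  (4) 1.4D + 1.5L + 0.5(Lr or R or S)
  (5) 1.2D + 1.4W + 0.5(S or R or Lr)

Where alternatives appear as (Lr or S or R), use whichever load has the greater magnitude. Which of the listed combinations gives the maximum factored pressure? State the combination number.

Combination 4

(Lr or S or R) → Lr = 3 kPa; (Lr or R or S) → Lr = 3 kPa; (S or R or Lr) → Lr = 3 kPa.
(1) 1.4(4) = 5.6
(2) 1.3(4) + 1.5(3) + 0.5(8) = 13.7
(3) 1.0(4) - 1.3(8) = -6.4
(4) 1.4(4) + 1.5(9) + 0.5(3) = 20.6
(5) 1.2(4) + 1.4(8) + 0.5(3) = 17.5
The largest value is 20.6 kPa from combination 4.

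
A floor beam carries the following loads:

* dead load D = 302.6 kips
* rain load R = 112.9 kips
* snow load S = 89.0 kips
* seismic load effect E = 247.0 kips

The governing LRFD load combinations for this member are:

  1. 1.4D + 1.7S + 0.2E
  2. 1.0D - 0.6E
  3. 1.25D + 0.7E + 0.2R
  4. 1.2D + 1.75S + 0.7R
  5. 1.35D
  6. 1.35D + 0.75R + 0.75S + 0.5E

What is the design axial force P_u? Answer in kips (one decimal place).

683.4 kips

1. 1.4(302.6) + 1.7(89.0) + 0.2(247.0) = 423.6 + 151.3 + 49.4 = 624.3
2. 1.0(302.6) - 0.6(247.0) = 302.6 - 148.2 = 154.4
3. 1.25(302.6) + 0.7(247.0) + 0.2(112.9) = 573.7
4. 1.2(302.6) + 1.75(89.0) + 0.7(112.9) = 363.1 + 155.8 + 79.0 = 597.9
5. 1.35(302.6) = 408.5
6. 1.35(302.6) + 0.75(112.9) + 0.75(89.0) + 0.5(247.0) = 683.4
The controlling combination is 6, giving 683.4 kips.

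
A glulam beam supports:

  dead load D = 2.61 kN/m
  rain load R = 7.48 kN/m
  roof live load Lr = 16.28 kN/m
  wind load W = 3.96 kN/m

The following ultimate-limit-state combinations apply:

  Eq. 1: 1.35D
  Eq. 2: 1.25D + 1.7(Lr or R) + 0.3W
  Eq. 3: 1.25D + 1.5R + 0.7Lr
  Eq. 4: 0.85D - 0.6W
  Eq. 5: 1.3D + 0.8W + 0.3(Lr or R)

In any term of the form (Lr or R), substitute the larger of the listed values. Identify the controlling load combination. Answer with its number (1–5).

Combination 2

(Lr or R) → Lr = 16.28 kN/m.
Eq. 1: 1.35(2.61) = 3.52
Eq. 2: 1.25(2.61) + 1.7(16.28) + 0.3(3.96) = 3.26 + 27.68 + 1.19 = 32.13
Eq. 3: 1.25(2.61) + 1.5(7.48) + 0.7(16.28) = 3.26 + 11.22 + 11.40 = 25.88
Eq. 4: 0.85(2.61) - 0.6(3.96) = 2.22 - 2.38 = -0.16
Eq. 5: 1.3(2.61) + 0.8(3.96) + 0.3(16.28) = 11.45
The largest value is 32.13 kN/m from combination 2.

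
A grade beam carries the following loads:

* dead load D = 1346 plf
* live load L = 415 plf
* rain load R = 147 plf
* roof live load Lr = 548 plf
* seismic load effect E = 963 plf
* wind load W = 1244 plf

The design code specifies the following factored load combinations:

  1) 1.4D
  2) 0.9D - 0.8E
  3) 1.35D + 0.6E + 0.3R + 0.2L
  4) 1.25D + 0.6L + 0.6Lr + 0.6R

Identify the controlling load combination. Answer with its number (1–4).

1) 1.4(1346) = 1884.4
2) 0.9(1346) - 0.8(963) = 1211.4 - 770.4 = 441.0
3) 1.35(1346) + 0.6(963) + 0.3(147) + 0.2(415) = 1817.1 + 577.8 + 44.1 + 83.0 = 2522.0
4) 1.25(1346) + 0.6(415) + 0.6(548) + 0.6(147) = 1682.5 + 249.0 + 328.8 + 88.2 = 2348.5
The largest value is 2522.0 plf from combination 3.

Combination 3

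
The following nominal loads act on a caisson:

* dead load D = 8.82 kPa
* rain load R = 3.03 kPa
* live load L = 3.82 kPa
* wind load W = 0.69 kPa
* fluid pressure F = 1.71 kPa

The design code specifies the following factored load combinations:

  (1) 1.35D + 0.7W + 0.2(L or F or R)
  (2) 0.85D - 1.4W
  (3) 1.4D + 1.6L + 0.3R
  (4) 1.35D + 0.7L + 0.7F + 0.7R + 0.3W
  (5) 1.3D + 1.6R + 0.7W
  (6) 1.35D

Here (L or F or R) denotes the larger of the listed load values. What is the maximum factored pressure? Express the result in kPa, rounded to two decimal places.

19.37 kPa

(L or F or R) → L = 3.82 kPa.
(1) 1.35(8.82) + 0.7(0.69) + 0.2(3.82) = 11.91 + 0.48 + 0.76 = 13.15
(2) 0.85(8.82) - 1.4(0.69) = 7.50 - 0.97 = 6.53
(3) 1.4(8.82) + 1.6(3.82) + 0.3(3.03) = 12.35 + 6.11 + 0.91 = 19.37
(4) 1.35(8.82) + 0.7(3.82) + 0.7(1.71) + 0.7(3.03) + 0.3(0.69) = 11.91 + 2.67 + 1.20 + 2.12 + 0.21 = 18.11
(5) 1.3(8.82) + 1.6(3.03) + 0.7(0.69) = 11.47 + 4.85 + 0.48 = 16.80
(6) 1.35(8.82) = 11.91
Maximum is from combination 3.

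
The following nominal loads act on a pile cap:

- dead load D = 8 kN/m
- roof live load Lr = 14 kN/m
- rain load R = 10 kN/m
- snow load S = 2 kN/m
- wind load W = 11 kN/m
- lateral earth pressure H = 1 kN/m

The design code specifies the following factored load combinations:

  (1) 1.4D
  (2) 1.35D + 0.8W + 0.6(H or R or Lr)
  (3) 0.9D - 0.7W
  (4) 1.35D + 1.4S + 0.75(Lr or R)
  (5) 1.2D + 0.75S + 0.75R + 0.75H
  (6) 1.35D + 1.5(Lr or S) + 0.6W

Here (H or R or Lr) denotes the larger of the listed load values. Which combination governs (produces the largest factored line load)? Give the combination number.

Combination 6

(H or R or Lr) → Lr = 14 kN/m; (Lr or R) → Lr = 14 kN/m; (Lr or S) → Lr = 14 kN/m.
(1) 1.4(8) = 11.20
(2) 1.35(8) + 0.8(11) + 0.6(14) = 10.80 + 8.80 + 8.40 = 28.00
(3) 0.9(8) - 0.7(11) = 7.20 - 7.70 = -0.50
(4) 1.35(8) + 1.4(2) + 0.75(14) = 10.80 + 2.80 + 10.50 = 24.10
(5) 1.2(8) + 0.75(2) + 0.75(10) + 0.75(1) = 9.60 + 1.50 + 7.50 + 0.75 = 19.35
(6) 1.35(8) + 1.5(14) + 0.6(11) = 10.80 + 21.00 + 6.60 = 38.40
The largest value is 38.40 kN/m from combination 6.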